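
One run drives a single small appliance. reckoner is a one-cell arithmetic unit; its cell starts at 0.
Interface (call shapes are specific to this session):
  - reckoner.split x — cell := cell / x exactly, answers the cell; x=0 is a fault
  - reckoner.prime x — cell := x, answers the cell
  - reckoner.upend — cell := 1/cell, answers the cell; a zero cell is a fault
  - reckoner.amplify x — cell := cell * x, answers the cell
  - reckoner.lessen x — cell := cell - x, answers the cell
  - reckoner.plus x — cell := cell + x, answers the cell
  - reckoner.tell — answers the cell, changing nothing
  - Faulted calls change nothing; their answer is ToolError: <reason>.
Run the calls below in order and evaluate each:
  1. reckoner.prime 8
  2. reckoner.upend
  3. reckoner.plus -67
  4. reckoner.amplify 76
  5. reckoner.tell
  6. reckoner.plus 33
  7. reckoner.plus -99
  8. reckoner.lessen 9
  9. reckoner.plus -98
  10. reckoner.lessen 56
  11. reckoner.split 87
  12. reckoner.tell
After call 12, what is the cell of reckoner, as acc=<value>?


Then reckoner.prime using x: 8, which returns 8.
I invoke reckoner.upend(), — result: 1/8.
Using reckoner.plus using x: -67, giving -535/8.
I run reckoner.amplify using x: 76, yielding -10165/2.
I try reckoner.tell, and observe -10165/2.
Now I run reckoner.plus using x: 33, and get -10099/2.
Calling reckoner.plus using x: -99, which returns -10297/2.
Now I run reckoner.lessen using x: 9, and get -10315/2.
I use reckoner.plus using x: -98, yielding -10511/2.
I call reckoner.lessen using x: 56, giving -10623/2.
Invoking reckoner.split using x: 87, which returns -3541/58.
I try reckoner.tell, giving -3541/58.

Answer: acc=-3541/58


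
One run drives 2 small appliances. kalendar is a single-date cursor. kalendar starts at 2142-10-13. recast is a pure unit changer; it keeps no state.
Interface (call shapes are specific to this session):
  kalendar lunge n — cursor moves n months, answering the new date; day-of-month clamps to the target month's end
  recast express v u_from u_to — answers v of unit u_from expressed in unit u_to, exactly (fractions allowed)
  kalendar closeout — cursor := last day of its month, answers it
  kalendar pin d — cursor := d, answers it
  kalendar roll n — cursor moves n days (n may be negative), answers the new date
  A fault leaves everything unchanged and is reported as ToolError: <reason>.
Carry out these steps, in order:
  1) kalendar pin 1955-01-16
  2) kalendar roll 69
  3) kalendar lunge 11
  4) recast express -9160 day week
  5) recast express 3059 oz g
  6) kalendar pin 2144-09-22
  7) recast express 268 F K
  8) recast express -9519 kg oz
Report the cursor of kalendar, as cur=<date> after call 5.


Answer: cur=1956-02-26

Derivation:
Do: kalendar pin[d=1955-01-16]
See: 1955-01-16
Do: kalendar roll[n=69]
See: 1955-03-26
Do: kalendar lunge[n=11]
See: 1956-02-26
Do: recast express[v=-9160; u_from=day; u_to=week]
See: -9160/7
Do: recast express[v=3059; u_from=oz; u_to=g]
See: 138753905983/1600000
Do: kalendar pin[d=2144-09-22]
See: 2144-09-22
Do: recast express[v=268; u_from=F; u_to=K]
See: 72767/180
Do: recast express[v=-9519; u_from=kg; u_to=oz]
See: -15230400000000/45359237


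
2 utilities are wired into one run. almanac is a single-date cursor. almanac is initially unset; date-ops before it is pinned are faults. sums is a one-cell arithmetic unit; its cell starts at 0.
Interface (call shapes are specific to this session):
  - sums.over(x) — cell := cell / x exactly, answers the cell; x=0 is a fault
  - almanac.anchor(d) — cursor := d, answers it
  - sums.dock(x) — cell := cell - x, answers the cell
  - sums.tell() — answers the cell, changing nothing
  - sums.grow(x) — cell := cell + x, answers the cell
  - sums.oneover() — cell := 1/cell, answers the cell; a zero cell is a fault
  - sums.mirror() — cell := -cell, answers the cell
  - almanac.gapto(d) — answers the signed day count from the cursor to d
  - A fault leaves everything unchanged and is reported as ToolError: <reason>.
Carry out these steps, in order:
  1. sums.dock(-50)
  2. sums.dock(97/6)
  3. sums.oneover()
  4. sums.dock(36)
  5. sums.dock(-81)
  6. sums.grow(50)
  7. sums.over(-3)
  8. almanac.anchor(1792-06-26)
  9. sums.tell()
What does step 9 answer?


I invoke sums.dock passing x→-50: 50.
I use sums.dock passing x→97/6, yielding 203/6.
Invoking sums.oneover(), which returns 6/203.
I run sums.dock passing x→36, giving -7302/203.
Now I run sums.dock passing x→-81, yielding 9141/203.
I try sums.grow passing x→50, — result: 19291/203.
I use sums.over passing x→-3, which returns -19291/609.
I call almanac.anchor passing d→1792-06-26, giving 1792-06-26.
Using sums.tell, giving -19291/609.

Answer: -19291/609


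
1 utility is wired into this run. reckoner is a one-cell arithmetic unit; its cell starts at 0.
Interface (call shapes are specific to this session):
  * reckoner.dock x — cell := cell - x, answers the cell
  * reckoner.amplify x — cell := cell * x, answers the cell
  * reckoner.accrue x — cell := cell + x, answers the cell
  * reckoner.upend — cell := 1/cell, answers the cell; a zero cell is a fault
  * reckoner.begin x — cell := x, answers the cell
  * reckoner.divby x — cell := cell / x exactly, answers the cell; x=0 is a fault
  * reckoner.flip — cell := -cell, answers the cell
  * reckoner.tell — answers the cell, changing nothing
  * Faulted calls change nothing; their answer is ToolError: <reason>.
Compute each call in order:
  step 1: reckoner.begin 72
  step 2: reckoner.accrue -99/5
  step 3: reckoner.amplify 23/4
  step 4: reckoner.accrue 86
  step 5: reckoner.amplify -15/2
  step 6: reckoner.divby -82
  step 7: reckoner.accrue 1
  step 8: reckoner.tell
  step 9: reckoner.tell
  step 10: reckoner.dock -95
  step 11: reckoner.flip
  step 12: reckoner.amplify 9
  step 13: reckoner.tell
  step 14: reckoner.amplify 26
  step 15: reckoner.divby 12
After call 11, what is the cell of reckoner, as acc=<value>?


Answer: acc=-86145/656

Derivation:
Step: reckoner.begin[x→72]
Result: 72
Step: reckoner.accrue[x→-99/5]
Result: 261/5
Step: reckoner.amplify[x→23/4]
Result: 6003/20
Step: reckoner.accrue[x→86]
Result: 7723/20
Step: reckoner.amplify[x→-15/2]
Result: -23169/8
Step: reckoner.divby[x→-82]
Result: 23169/656
Step: reckoner.accrue[x→1]
Result: 23825/656
Step: reckoner.tell[]
Result: 23825/656
Step: reckoner.tell[]
Result: 23825/656
Step: reckoner.dock[x→-95]
Result: 86145/656
Step: reckoner.flip[]
Result: -86145/656
Step: reckoner.amplify[x→9]
Result: -775305/656
Step: reckoner.tell[]
Result: -775305/656
Step: reckoner.amplify[x→26]
Result: -10078965/328
Step: reckoner.divby[x→12]
Result: -3359655/1312


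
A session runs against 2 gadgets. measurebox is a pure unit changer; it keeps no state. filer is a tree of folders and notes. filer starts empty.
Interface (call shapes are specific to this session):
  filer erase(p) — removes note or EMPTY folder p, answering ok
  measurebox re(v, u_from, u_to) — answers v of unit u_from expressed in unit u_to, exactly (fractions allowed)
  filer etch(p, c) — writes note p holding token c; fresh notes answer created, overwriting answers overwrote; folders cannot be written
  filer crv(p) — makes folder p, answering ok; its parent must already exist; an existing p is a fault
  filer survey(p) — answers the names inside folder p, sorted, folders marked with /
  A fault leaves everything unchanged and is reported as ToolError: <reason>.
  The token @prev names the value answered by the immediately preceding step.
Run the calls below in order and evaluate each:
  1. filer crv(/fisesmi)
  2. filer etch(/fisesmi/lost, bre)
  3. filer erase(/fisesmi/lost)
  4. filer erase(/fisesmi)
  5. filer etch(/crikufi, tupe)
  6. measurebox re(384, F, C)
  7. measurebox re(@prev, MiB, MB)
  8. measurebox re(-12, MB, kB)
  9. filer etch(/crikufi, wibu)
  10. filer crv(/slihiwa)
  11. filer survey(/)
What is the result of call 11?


Answer: [crikufi, slihiwa/]

Derivation:
% filer crv p: /fisesmi
= ok
% filer etch p: /fisesmi/lost c: bre
= created
% filer erase p: /fisesmi/lost
= ok
% filer erase p: /fisesmi
= ok
% filer etch p: /crikufi c: tupe
= created
% measurebox re v: 384 u_from: F u_to: C
= 1760/9
% measurebox re v: @prev u_from: MiB u_to: MB
= 5767168/28125
% measurebox re v: -12 u_from: MB u_to: kB
= -12000
% filer etch p: /crikufi c: wibu
= overwrote
% filer crv p: /slihiwa
= ok
% filer survey p: /
= [crikufi, slihiwa/]


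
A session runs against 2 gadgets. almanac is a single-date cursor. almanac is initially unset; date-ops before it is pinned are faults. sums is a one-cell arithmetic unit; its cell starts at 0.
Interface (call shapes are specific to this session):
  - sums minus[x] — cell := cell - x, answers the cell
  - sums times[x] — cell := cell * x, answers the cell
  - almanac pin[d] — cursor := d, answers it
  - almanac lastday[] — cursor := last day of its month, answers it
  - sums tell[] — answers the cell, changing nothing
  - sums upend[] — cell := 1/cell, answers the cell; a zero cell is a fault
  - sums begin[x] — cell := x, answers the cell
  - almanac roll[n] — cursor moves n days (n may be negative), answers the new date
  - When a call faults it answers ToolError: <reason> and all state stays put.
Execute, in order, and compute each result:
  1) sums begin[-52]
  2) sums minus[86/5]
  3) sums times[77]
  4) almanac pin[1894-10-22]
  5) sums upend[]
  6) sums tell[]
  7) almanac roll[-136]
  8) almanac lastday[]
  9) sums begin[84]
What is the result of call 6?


·→ sums begin(x→-52)
·← -52
·→ sums minus(x→86/5)
·← -346/5
·→ sums times(x→77)
·← -26642/5
·→ almanac pin(d→1894-10-22)
·← 1894-10-22
·→ sums upend()
·← -5/26642
·→ sums tell()
·← -5/26642
·→ almanac roll(n→-136)
·← 1894-06-08
·→ almanac lastday()
·← 1894-06-30
·→ sums begin(x→84)
·← 84

Answer: -5/26642


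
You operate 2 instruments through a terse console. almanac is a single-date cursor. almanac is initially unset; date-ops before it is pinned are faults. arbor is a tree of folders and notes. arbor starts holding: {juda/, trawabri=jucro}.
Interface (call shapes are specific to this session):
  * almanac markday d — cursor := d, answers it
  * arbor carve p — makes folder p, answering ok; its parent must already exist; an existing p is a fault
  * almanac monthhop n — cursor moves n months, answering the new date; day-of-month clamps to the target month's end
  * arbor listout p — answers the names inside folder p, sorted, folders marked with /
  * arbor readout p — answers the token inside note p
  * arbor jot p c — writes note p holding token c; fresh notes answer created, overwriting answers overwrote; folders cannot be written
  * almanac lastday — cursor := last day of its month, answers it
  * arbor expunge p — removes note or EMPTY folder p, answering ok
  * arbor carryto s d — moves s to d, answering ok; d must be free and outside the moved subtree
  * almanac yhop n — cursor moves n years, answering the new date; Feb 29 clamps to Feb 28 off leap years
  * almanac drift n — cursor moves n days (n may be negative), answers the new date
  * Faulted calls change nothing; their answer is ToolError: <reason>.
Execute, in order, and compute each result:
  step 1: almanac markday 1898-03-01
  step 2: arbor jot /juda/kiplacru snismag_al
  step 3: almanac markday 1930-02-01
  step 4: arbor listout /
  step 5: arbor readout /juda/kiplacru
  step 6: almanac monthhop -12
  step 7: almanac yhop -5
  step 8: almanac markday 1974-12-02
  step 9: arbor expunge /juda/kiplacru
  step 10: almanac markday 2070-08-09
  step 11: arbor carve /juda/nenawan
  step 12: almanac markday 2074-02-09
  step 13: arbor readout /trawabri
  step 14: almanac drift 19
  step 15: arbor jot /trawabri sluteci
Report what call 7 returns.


% almanac markday(d=1898-03-01) == 1898-03-01
% arbor jot(p=/juda/kiplacru, c=snismag_al) == created
% almanac markday(d=1930-02-01) == 1930-02-01
% arbor listout(p=/) == [juda/, trawabri]
% arbor readout(p=/juda/kiplacru) == snismag_al
% almanac monthhop(n=-12) == 1929-02-01
% almanac yhop(n=-5) == 1924-02-01
% almanac markday(d=1974-12-02) == 1974-12-02
% arbor expunge(p=/juda/kiplacru) == ok
% almanac markday(d=2070-08-09) == 2070-08-09
% arbor carve(p=/juda/nenawan) == ok
% almanac markday(d=2074-02-09) == 2074-02-09
% arbor readout(p=/trawabri) == jucro
% almanac drift(n=19) == 2074-02-28
% arbor jot(p=/trawabri, c=sluteci) == overwrote

Answer: 1924-02-01


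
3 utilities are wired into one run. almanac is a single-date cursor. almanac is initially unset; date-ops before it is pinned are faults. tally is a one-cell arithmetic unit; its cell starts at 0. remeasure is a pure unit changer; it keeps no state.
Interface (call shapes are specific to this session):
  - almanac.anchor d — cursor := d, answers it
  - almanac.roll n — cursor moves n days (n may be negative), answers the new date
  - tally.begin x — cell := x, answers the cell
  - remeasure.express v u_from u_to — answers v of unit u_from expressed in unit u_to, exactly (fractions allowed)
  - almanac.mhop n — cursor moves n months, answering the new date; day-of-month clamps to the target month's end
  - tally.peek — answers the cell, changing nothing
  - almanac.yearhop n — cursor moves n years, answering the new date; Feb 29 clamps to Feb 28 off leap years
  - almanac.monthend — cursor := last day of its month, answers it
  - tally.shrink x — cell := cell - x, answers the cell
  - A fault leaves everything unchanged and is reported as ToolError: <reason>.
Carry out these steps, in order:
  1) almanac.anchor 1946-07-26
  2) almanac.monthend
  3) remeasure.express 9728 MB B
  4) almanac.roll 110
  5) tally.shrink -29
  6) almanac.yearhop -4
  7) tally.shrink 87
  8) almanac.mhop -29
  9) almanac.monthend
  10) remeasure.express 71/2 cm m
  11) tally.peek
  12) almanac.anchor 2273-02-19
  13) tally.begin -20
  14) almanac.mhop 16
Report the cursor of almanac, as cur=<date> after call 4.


> anchor 1946-07-26
[out] 1946-07-26
> monthend
[out] 1946-07-31
> express 9728 MB B
[out] 9728000000
> roll 110
[out] 1946-11-18
> shrink -29
[out] 29
> yearhop -4
[out] 1942-11-18
> shrink 87
[out] -58
> mhop -29
[out] 1940-06-18
> monthend
[out] 1940-06-30
> express 71/2 cm m
[out] 71/200
> peek
[out] -58
> anchor 2273-02-19
[out] 2273-02-19
> begin -20
[out] -20
> mhop 16
[out] 2274-06-19

Answer: cur=1946-11-18


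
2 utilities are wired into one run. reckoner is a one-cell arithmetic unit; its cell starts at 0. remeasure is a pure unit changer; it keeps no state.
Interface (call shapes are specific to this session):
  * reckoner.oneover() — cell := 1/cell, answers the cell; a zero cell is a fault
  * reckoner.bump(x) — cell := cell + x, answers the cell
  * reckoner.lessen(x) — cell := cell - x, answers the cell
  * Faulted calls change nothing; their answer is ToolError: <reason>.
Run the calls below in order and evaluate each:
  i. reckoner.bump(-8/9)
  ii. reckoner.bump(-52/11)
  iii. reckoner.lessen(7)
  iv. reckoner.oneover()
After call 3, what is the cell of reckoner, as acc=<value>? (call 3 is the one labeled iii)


Step: reckoner.bump[x: -8/9]
Result: -8/9
Step: reckoner.bump[x: -52/11]
Result: -556/99
Step: reckoner.lessen[x: 7]
Result: -1249/99
Step: reckoner.oneover[]
Result: -99/1249

Answer: acc=-1249/99


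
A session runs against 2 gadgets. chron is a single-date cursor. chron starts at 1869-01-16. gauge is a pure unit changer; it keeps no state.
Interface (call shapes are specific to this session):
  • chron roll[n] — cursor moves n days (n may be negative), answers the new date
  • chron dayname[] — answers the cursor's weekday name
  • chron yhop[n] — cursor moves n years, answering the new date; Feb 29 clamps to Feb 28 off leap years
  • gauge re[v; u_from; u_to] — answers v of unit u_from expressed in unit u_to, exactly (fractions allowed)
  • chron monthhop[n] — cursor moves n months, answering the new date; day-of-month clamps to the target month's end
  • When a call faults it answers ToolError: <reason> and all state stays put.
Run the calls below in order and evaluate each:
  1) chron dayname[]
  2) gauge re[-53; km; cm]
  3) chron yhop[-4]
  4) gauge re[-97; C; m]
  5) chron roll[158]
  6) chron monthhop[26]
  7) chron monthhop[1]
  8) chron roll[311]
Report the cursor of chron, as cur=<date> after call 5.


Answer: cur=1865-06-23

Derivation:
Using chron dayname(), — result: Saturday.
Now I run gauge re passing v=-53, u_from=km, u_to=cm, which returns -5300000.
Next I call chron yhop passing n=-4, and observe 1865-01-16.
Calling gauge re passing v=-97, u_from=C, u_to=m, and get ToolError: incompatible units.
I run chron roll passing n=158, and observe 1865-06-23.
Next I call chron monthhop passing n=26, and get 1867-08-23.
Invoking chron monthhop passing n=1, which returns 1867-09-23.
I invoke chron roll passing n=311, and observe 1868-07-30.


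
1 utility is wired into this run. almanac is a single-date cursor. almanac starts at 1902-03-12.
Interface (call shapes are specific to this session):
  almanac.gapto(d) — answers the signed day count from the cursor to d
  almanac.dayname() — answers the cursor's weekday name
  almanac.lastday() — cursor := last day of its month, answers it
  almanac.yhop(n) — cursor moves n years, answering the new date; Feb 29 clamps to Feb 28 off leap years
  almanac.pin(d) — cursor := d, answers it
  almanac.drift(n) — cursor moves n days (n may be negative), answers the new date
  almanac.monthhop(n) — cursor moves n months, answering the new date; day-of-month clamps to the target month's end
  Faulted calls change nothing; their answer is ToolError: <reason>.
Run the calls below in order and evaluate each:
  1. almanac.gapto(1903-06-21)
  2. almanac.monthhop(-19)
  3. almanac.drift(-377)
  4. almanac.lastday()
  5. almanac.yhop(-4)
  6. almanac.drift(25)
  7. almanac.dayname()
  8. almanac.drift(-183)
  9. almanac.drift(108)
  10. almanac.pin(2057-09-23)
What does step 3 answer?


Answer: 1899-07-31

Derivation:
→ gapto(1903-06-21)
← 466
→ monthhop(-19)
← 1900-08-12
→ drift(-377)
← 1899-07-31
→ lastday()
← 1899-07-31
→ yhop(-4)
← 1895-07-31
→ drift(25)
← 1895-08-25
→ dayname()
← Sunday
→ drift(-183)
← 1895-02-23
→ drift(108)
← 1895-06-11
→ pin(2057-09-23)
← 2057-09-23


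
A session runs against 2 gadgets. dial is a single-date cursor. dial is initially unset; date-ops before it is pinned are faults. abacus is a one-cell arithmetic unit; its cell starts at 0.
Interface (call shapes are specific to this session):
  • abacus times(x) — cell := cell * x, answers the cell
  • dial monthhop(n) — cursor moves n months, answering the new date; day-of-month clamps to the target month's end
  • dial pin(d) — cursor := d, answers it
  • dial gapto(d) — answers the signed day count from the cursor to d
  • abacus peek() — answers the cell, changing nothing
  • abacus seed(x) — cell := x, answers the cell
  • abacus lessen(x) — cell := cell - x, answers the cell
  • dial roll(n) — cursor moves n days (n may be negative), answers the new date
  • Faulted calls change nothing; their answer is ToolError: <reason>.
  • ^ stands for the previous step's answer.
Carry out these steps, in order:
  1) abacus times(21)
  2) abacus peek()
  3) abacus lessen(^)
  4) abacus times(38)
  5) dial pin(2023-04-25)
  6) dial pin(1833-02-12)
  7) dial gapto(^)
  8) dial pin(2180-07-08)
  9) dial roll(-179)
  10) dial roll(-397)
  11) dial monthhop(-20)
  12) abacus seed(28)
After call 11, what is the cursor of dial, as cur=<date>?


Answer: cur=2177-04-10

Derivation:
I use abacus times passing 21, and observe 0.
Using abacus peek, giving 0.
Now I run abacus lessen passing ^: 0.
Invoking abacus times passing 38: 0.
Using dial pin passing 2023-04-25, which returns 2023-04-25.
Calling dial pin passing 1833-02-12, → 1833-02-12.
Next I call dial gapto passing ^, and get 0.
Calling dial pin passing 2180-07-08, — result: 2180-07-08.
I call dial roll passing -179, giving 2180-01-11.
I run dial roll passing -397, and get 2178-12-10.
I run dial monthhop passing -20, which returns 2177-04-10.
Using abacus seed passing 28: 28.


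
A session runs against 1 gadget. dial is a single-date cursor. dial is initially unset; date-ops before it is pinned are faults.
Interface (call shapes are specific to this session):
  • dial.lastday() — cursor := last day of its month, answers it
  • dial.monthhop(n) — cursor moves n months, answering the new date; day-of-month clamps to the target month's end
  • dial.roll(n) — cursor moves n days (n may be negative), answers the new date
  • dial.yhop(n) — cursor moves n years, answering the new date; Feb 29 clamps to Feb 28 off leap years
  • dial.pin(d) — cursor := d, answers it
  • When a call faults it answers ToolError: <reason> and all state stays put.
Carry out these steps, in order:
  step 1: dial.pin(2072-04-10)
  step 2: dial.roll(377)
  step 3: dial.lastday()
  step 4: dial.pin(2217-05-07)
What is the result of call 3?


·→ dial.pin(d→2072-04-10)
·← 2072-04-10
·→ dial.roll(n→377)
·← 2073-04-22
·→ dial.lastday()
·← 2073-04-30
·→ dial.pin(d→2217-05-07)
·← 2217-05-07

Answer: 2073-04-30


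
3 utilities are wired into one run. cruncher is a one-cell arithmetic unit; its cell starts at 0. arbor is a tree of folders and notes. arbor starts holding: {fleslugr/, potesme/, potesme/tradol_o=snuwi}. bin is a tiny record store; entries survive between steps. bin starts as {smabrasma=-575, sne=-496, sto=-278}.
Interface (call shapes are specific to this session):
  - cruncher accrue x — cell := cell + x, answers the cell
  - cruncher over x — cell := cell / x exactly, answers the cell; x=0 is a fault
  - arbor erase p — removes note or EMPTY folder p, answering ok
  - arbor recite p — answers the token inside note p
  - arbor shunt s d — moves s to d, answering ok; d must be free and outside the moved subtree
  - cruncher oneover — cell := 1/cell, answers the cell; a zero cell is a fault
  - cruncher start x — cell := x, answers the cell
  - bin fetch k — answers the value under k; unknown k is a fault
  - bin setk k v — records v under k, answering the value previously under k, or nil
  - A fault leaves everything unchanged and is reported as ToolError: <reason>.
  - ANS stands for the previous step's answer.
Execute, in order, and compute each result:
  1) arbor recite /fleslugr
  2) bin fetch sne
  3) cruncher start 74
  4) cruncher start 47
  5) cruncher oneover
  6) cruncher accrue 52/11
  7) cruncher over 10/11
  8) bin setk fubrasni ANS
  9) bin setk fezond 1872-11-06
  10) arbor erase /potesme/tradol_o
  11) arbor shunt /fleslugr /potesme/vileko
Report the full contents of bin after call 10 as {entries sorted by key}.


Answer: {fezond=1872-11-06, fubrasni=491/94, smabrasma=-575, sne=-496, sto=-278}

Derivation:
I invoke arbor recite using p='/fleslugr', which returns ToolError: is a directory.
I run bin fetch using k='sne', → -496.
Next I call cruncher start using x='74', → 74.
I run cruncher start using x='47', — result: 47.
Next I call cruncher oneover(), and observe 1/47.
I try cruncher accrue using x='52/11', and see 2455/517.
Next I call cruncher over using x='10/11', — result: 491/94.
Now I run bin setk using k='fubrasni', v='ANS', — result: nil.
Using bin setk using k='fezond', v='1872-11-06', → nil.
Then arbor erase using p='/potesme/tradol_o', — result: ok.
I call arbor shunt using s='/fleslugr', d='/potesme/vileko', — result: ok.


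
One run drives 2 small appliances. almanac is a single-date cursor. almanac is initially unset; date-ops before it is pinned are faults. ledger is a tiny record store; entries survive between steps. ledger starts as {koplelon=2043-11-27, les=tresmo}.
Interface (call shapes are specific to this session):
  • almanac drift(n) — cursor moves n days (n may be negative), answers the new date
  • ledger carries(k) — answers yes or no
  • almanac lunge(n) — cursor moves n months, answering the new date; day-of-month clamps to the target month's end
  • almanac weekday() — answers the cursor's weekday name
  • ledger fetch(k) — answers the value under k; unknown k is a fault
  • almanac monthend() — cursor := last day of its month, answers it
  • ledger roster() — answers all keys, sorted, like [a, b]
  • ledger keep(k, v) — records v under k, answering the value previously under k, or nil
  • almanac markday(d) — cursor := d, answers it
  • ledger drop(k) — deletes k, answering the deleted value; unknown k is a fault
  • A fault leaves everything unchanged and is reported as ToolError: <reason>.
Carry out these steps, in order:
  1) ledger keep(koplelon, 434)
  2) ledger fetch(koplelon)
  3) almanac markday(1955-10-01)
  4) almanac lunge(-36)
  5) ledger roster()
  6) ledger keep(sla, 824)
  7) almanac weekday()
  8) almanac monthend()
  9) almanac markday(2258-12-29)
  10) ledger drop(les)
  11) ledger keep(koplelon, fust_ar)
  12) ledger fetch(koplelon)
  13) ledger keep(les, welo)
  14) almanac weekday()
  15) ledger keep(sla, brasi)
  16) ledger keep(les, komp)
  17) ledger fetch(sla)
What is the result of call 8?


;; 1. ledger keep(k: koplelon, v: 434) => 2043-11-27
;; 2. ledger fetch(k: koplelon) => 434
;; 3. almanac markday(d: 1955-10-01) => 1955-10-01
;; 4. almanac lunge(n: -36) => 1952-10-01
;; 5. ledger roster() => [koplelon, les]
;; 6. ledger keep(k: sla, v: 824) => nil
;; 7. almanac weekday() => Wednesday
;; 8. almanac monthend() => 1952-10-31
;; 9. almanac markday(d: 2258-12-29) => 2258-12-29
;; 10. ledger drop(k: les) => tresmo
;; 11. ledger keep(k: koplelon, v: fust_ar) => 434
;; 12. ledger fetch(k: koplelon) => fust_ar
;; 13. ledger keep(k: les, v: welo) => nil
;; 14. almanac weekday() => Wednesday
;; 15. ledger keep(k: sla, v: brasi) => 824
;; 16. ledger keep(k: les, v: komp) => welo
;; 17. ledger fetch(k: sla) => brasi

Answer: 1952-10-31


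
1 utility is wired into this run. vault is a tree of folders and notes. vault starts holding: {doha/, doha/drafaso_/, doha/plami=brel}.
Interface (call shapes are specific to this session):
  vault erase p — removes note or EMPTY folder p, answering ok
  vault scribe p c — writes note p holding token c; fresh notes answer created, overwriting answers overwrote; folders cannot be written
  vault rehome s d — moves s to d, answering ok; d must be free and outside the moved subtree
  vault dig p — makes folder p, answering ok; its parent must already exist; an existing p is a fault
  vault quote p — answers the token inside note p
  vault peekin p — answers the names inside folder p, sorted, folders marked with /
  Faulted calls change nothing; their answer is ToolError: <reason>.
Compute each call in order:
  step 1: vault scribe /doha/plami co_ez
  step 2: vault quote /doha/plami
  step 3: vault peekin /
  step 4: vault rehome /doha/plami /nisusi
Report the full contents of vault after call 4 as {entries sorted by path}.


Answer: {doha/, doha/drafaso_/, nisusi=co_ez}

Derivation:
Act: vault scribe[p=/doha/plami; c=co_ez]
Obs: overwrote
Act: vault quote[p=/doha/plami]
Obs: co_ez
Act: vault peekin[p=/]
Obs: [doha/]
Act: vault rehome[s=/doha/plami; d=/nisusi]
Obs: ok


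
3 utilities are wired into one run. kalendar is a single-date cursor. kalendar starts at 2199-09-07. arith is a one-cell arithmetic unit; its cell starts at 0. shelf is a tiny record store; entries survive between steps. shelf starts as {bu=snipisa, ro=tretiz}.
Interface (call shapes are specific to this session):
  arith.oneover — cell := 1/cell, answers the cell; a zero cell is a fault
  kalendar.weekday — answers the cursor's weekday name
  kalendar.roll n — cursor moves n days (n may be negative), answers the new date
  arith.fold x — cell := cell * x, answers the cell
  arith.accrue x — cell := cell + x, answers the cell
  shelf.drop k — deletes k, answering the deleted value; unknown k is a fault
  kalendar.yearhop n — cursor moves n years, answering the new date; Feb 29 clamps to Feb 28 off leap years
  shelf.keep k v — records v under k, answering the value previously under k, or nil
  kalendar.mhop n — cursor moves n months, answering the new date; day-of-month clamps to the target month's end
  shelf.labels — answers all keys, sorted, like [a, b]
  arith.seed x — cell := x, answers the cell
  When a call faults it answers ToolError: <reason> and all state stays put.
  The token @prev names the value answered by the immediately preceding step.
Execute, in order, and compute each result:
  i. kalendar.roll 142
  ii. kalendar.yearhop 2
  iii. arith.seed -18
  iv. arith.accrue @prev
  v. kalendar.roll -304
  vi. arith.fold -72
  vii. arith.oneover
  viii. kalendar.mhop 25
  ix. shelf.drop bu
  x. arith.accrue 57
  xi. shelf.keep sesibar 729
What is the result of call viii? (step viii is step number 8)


// roll(n=142) => 2200-01-27
// yearhop(n=2) => 2202-01-27
// seed(x=-18) => -18
// accrue(x=@prev) => -36
// roll(n=-304) => 2201-03-29
// fold(x=-72) => 2592
// oneover() => 1/2592
// mhop(n=25) => 2203-04-29
// drop(k=bu) => snipisa
// accrue(x=57) => 147745/2592
// keep(k=sesibar, v=729) => nil

Answer: 2203-04-29


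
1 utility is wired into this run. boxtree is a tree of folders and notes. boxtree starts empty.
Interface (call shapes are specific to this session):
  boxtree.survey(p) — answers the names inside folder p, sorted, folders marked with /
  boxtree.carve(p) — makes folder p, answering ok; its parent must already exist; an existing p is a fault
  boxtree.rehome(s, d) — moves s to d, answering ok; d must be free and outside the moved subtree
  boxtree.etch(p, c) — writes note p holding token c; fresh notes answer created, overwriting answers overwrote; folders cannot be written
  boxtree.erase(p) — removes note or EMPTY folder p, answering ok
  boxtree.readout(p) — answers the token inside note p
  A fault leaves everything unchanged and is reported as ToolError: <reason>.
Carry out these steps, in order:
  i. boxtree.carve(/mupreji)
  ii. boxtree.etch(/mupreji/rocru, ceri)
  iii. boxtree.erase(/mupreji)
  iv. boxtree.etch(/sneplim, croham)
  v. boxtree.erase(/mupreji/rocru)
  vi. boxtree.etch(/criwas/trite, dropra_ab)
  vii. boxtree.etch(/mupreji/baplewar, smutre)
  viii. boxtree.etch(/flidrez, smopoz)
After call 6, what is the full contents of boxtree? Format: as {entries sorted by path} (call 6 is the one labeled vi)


Answer: {mupreji/, sneplim=croham}

Derivation:
% 1. carve(p: /mupreji) == ok
% 2. etch(p: /mupreji/rocru, c: ceri) == created
% 3. erase(p: /mupreji) == ToolError: not empty
% 4. etch(p: /sneplim, c: croham) == created
% 5. erase(p: /mupreji/rocru) == ok
% 6. etch(p: /criwas/trite, c: dropra_ab) == ToolError: no parent
% 7. etch(p: /mupreji/baplewar, c: smutre) == created
% 8. etch(p: /flidrez, c: smopoz) == created


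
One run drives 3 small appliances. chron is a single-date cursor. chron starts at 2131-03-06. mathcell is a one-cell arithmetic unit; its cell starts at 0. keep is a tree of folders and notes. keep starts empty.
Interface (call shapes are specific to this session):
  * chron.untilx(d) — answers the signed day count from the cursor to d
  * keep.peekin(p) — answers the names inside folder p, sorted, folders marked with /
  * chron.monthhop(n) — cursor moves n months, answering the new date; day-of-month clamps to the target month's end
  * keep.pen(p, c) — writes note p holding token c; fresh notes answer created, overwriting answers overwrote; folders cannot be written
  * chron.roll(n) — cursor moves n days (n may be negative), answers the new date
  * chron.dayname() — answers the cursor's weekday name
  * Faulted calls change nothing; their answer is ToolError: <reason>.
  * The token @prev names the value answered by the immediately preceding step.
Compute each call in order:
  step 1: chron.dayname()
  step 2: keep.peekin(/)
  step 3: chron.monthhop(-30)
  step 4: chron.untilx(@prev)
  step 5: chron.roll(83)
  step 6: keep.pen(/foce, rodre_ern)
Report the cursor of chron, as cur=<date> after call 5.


;; 1. dayname() => Tuesday
;; 2. peekin(p: /) => []
;; 3. monthhop(n: -30) => 2128-09-06
;; 4. untilx(d: @prev) => 0
;; 5. roll(n: 83) => 2128-11-28
;; 6. pen(p: /foce, c: rodre_ern) => created

Answer: cur=2128-11-28


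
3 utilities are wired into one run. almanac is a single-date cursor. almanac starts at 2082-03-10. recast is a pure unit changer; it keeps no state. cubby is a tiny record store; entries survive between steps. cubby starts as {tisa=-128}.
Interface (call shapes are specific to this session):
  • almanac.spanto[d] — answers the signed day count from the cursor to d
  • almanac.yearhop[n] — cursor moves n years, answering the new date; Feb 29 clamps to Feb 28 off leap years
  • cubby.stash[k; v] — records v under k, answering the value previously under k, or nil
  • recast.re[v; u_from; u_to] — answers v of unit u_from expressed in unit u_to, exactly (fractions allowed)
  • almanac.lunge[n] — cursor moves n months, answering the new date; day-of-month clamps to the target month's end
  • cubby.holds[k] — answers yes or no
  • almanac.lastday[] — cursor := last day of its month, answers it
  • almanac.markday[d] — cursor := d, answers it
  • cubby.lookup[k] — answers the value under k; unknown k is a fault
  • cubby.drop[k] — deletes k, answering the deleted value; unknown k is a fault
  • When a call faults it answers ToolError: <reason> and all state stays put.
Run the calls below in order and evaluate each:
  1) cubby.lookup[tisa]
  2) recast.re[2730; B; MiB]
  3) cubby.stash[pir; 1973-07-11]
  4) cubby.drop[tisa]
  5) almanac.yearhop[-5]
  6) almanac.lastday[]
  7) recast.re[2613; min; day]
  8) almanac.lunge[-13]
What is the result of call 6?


Answer: 2077-03-31

Derivation:
~$ cubby.lookup tisa
= -128
~$ recast.re 2730 B MiB
= 1365/524288
~$ cubby.stash pir 1973-07-11
= nil
~$ cubby.drop tisa
= -128
~$ almanac.yearhop -5
= 2077-03-10
~$ almanac.lastday
= 2077-03-31
~$ recast.re 2613 min day
= 871/480
~$ almanac.lunge -13
= 2076-02-29


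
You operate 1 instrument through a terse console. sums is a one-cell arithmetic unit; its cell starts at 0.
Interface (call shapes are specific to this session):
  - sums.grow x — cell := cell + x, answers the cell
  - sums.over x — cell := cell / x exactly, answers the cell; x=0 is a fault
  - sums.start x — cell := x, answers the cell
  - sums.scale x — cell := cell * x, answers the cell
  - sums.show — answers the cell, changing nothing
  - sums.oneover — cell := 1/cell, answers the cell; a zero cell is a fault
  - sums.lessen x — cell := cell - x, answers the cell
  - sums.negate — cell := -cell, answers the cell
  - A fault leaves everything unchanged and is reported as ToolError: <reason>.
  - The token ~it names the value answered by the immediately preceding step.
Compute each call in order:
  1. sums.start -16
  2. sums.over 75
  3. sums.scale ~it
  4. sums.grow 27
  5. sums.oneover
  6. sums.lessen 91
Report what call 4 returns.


I invoke start passing x=-16, and observe -16.
Invoking over passing x=75, which returns -16/75.
I run scale passing x=~it, and see 256/5625.
Now I run grow passing x=27: 152131/5625.
I call oneover, — result: 5625/152131.
I try lessen passing x=91, which returns -13838296/152131.

Answer: 152131/5625


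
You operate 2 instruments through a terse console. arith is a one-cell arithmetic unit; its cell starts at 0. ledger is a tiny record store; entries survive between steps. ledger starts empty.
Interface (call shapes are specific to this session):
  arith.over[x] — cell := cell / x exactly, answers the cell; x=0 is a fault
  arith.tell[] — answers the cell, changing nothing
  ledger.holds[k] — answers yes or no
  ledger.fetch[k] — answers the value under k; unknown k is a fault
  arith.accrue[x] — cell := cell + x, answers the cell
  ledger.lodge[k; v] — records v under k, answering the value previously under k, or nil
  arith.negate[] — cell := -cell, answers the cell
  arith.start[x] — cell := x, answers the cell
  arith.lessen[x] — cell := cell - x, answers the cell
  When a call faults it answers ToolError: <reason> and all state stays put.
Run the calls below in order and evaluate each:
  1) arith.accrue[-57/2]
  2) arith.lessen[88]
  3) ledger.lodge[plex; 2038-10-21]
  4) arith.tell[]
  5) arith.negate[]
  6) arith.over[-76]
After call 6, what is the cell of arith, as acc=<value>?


Answer: acc=-233/152

Derivation:
;; 1. arith.accrue(x=-57/2) -> -57/2
;; 2. arith.lessen(x=88) -> -233/2
;; 3. ledger.lodge(k=plex, v=2038-10-21) -> nil
;; 4. arith.tell() -> -233/2
;; 5. arith.negate() -> 233/2
;; 6. arith.over(x=-76) -> -233/152


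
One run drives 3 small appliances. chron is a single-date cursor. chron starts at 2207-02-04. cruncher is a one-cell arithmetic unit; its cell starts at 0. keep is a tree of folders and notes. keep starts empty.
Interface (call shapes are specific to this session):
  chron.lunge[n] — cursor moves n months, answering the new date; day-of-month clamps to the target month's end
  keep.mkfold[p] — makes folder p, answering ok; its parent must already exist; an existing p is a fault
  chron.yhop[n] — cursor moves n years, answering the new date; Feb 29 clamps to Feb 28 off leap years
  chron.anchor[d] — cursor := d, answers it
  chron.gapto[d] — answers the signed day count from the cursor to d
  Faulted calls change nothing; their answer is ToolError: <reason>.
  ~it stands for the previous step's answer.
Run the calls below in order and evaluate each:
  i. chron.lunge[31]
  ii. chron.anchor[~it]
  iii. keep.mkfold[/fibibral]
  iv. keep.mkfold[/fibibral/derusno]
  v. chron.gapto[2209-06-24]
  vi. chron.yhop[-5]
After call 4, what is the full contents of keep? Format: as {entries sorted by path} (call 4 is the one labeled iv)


Step: chron.lunge[31]
Result: 2209-09-04
Step: chron.anchor[~it]
Result: 2209-09-04
Step: keep.mkfold[/fibibral]
Result: ok
Step: keep.mkfold[/fibibral/derusno]
Result: ok
Step: chron.gapto[2209-06-24]
Result: -72
Step: chron.yhop[-5]
Result: 2204-09-04

Answer: {fibibral/, fibibral/derusno/}


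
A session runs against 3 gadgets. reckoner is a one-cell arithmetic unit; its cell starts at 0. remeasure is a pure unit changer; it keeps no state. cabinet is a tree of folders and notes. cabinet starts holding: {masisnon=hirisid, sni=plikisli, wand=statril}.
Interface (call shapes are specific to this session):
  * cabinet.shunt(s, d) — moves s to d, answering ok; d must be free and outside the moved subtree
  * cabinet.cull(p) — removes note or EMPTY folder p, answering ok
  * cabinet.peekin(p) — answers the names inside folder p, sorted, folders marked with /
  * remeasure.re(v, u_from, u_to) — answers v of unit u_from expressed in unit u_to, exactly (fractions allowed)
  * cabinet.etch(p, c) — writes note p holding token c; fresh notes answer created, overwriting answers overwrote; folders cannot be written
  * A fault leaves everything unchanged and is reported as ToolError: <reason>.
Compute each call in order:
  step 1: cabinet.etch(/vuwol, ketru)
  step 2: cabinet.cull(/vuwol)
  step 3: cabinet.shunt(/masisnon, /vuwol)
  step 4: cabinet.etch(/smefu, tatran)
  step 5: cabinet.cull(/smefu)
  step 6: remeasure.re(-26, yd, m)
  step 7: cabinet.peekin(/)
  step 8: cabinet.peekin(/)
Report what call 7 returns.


Answer: [sni, vuwol, wand]

Derivation:
% 1. etch(p='/vuwol', c='ketru') => created
% 2. cull(p='/vuwol') => ok
% 3. shunt(s='/masisnon', d='/vuwol') => ok
% 4. etch(p='/smefu', c='tatran') => created
% 5. cull(p='/smefu') => ok
% 6. re(v='-26', u_from='yd', u_to='m') => -14859/625
% 7. peekin(p='/') => [sni, vuwol, wand]
% 8. peekin(p='/') => [sni, vuwol, wand]


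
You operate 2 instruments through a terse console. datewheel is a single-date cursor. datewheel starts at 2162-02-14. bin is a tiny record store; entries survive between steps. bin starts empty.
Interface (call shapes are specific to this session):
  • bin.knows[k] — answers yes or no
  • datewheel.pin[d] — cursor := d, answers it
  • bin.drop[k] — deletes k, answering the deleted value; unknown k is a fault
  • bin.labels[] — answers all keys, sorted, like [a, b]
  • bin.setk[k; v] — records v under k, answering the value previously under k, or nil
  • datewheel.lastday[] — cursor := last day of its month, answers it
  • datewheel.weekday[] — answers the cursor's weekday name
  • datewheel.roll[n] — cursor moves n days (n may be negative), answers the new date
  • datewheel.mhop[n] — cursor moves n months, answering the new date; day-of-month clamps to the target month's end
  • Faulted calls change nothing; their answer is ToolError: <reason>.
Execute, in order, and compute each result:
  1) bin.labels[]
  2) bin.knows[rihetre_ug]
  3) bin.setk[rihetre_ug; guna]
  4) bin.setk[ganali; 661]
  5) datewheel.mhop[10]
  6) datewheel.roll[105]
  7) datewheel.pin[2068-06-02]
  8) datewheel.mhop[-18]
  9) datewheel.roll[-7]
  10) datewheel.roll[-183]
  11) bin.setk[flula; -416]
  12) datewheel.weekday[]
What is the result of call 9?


Answer: 2066-11-25

Derivation:
Do: bin.labels[]
See: []
Do: bin.knows[k→rihetre_ug]
See: no
Do: bin.setk[k→rihetre_ug; v→guna]
See: nil
Do: bin.setk[k→ganali; v→661]
See: nil
Do: datewheel.mhop[n→10]
See: 2162-12-14
Do: datewheel.roll[n→105]
See: 2163-03-29
Do: datewheel.pin[d→2068-06-02]
See: 2068-06-02
Do: datewheel.mhop[n→-18]
See: 2066-12-02
Do: datewheel.roll[n→-7]
See: 2066-11-25
Do: datewheel.roll[n→-183]
See: 2066-05-26
Do: bin.setk[k→flula; v→-416]
See: nil
Do: datewheel.weekday[]
See: Wednesday
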